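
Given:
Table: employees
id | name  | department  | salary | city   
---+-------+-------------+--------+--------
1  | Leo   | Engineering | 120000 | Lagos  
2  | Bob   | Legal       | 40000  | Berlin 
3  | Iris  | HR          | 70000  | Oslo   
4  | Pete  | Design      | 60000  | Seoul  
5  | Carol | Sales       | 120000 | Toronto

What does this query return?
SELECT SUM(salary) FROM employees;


SUM(salary) = 120000 + 40000 + 70000 + 60000 + 120000 = 410000

410000


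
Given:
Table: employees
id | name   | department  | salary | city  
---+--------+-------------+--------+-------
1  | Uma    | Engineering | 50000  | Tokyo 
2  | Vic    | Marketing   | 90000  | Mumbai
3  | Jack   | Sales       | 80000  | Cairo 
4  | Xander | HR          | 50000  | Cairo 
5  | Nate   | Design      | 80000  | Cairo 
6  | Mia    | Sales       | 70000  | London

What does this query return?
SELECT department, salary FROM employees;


Projecting columns: department, salary

6 rows:
Engineering, 50000
Marketing, 90000
Sales, 80000
HR, 50000
Design, 80000
Sales, 70000


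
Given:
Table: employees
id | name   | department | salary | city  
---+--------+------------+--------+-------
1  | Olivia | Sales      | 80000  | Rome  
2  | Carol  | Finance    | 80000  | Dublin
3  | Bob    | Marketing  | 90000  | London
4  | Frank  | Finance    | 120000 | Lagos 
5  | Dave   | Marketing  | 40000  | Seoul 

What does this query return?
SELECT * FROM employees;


SELECT * returns all 5 rows with all columns

5 rows:
1, Olivia, Sales, 80000, Rome
2, Carol, Finance, 80000, Dublin
3, Bob, Marketing, 90000, London
4, Frank, Finance, 120000, Lagos
5, Dave, Marketing, 40000, Seoul


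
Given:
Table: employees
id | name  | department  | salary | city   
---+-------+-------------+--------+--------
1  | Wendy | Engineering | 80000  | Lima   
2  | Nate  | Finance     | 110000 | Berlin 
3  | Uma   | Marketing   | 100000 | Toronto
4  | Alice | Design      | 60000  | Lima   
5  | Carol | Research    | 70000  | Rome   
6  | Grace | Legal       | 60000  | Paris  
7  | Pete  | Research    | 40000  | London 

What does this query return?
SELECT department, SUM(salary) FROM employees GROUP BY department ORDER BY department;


Summing salary within each department:
  Design: 60000 = 60000
  Engineering: 80000 = 80000
  Finance: 110000 = 110000
  Legal: 60000 = 60000
  Marketing: 100000 = 100000
  Research: 70000 + 40000 = 110000


6 groups:
Design, 60000
Engineering, 80000
Finance, 110000
Legal, 60000
Marketing, 100000
Research, 110000


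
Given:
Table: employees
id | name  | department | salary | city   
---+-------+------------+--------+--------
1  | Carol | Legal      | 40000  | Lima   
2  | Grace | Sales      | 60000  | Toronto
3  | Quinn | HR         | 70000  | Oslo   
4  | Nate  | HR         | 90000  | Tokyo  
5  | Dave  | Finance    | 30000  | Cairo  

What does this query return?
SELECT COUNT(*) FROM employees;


COUNT(*) counts all rows

5


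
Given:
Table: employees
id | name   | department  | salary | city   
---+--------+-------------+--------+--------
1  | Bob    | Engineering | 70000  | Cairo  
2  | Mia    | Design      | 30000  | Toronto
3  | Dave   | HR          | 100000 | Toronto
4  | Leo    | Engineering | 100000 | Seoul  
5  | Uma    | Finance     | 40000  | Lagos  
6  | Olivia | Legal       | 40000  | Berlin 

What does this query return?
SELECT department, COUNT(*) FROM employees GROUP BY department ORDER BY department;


Assigning each row to its department group:
  Bob -> Engineering
  Mia -> Design
  Dave -> HR
  Leo -> Engineering
  Uma -> Finance
  Olivia -> Legal


5 groups:
Design, 1
Engineering, 2
Finance, 1
HR, 1
Legal, 1


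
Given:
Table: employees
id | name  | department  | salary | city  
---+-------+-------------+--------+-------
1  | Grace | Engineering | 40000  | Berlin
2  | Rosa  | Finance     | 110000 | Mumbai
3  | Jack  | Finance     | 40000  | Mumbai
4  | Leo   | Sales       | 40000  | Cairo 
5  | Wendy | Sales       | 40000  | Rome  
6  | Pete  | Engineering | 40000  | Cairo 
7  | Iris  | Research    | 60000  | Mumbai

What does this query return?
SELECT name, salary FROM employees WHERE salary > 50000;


Filtering: salary > 50000
Matching: 2 rows

2 rows:
Rosa, 110000
Iris, 60000


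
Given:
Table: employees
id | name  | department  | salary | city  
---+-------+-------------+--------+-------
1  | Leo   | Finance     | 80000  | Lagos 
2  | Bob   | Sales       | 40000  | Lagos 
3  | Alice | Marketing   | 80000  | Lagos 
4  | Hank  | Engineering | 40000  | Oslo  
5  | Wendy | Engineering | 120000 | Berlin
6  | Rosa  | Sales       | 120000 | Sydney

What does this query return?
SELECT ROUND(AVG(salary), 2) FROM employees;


SUM(salary) = 480000
COUNT = 6
ROUND(AVG, 2) = ROUND(480000 / 6, 2) = 80000.0

80000.0


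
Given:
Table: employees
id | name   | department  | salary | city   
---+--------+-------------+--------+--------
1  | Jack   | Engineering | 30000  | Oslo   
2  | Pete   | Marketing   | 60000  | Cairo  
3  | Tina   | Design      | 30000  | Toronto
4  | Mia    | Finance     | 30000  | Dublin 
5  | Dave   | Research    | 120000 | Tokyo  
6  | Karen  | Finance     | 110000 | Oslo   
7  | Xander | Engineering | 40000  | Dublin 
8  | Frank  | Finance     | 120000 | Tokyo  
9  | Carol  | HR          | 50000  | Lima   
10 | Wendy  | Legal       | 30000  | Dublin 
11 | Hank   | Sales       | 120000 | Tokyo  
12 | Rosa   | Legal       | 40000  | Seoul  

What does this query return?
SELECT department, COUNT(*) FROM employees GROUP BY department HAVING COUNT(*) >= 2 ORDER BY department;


Groups with count >= 2:
  Engineering: 2 -> PASS
  Finance: 3 -> PASS
  Legal: 2 -> PASS
  Design: 1 -> filtered out
  HR: 1 -> filtered out
  Marketing: 1 -> filtered out
  Research: 1 -> filtered out
  Sales: 1 -> filtered out


3 groups:
Engineering, 2
Finance, 3
Legal, 2


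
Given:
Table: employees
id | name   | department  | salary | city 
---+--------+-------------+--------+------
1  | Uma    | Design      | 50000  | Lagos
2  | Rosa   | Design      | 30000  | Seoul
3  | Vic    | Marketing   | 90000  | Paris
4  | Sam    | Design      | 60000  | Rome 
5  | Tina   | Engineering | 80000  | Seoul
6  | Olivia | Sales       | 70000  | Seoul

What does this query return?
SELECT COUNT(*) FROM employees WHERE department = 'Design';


Counting rows where department = 'Design'
  Uma -> MATCH
  Rosa -> MATCH
  Sam -> MATCH


3


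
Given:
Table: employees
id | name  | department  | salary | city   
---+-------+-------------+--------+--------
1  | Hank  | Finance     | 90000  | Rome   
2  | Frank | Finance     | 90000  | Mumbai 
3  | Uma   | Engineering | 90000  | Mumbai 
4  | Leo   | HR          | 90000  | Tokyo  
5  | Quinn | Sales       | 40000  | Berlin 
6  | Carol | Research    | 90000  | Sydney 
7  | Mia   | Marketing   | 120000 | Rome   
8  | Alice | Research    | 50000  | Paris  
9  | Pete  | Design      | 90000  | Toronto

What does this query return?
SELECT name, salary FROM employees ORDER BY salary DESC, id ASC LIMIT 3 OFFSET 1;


Sort by salary DESC (id ASC tiebreak), then skip 1 and take 3
Rows 2 through 4

3 rows:
Hank, 90000
Frank, 90000
Uma, 90000


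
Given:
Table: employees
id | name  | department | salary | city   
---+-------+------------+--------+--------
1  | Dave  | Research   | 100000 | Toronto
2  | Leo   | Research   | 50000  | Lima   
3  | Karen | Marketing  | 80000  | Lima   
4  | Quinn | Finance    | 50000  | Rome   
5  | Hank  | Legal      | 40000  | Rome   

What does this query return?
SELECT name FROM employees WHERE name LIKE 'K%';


LIKE 'K%' matches names starting with 'K'
Matching: 1

1 rows:
Karen


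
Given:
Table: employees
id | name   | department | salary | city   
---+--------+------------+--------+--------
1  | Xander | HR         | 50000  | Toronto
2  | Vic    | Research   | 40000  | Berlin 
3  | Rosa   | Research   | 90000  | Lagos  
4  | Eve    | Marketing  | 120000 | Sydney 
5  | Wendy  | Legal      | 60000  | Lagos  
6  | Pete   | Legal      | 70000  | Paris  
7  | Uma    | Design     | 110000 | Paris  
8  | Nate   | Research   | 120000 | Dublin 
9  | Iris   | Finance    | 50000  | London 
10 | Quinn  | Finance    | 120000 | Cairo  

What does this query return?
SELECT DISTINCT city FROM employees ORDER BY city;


All 'city' values (row order): Toronto, Berlin, Lagos, Sydney, Lagos, Paris, Paris, Dublin, London, Cairo
Removing duplicates leaves 8 unique value(s).

8 values:
Berlin
Cairo
Dublin
Lagos
London
Paris
Sydney
Toronto


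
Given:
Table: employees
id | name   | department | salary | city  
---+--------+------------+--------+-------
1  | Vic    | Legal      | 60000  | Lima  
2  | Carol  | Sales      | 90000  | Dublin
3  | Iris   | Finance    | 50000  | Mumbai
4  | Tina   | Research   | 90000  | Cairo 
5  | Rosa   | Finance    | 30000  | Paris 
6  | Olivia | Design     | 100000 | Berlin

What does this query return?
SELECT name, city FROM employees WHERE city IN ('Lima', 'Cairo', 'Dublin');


Filtering: city IN ('Lima', 'Cairo', 'Dublin')
Matching: 3 rows

3 rows:
Vic, Lima
Carol, Dublin
Tina, Cairo


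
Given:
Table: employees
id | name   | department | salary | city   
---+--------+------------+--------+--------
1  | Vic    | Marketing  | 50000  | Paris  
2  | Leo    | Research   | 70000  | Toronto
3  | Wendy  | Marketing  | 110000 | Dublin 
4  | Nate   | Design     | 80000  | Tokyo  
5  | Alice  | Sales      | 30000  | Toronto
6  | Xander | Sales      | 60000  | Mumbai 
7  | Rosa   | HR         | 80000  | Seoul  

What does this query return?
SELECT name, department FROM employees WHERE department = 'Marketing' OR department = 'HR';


Filtering: department = 'Marketing' OR 'HR'
Matching: 3 rows

3 rows:
Vic, Marketing
Wendy, Marketing
Rosa, HR


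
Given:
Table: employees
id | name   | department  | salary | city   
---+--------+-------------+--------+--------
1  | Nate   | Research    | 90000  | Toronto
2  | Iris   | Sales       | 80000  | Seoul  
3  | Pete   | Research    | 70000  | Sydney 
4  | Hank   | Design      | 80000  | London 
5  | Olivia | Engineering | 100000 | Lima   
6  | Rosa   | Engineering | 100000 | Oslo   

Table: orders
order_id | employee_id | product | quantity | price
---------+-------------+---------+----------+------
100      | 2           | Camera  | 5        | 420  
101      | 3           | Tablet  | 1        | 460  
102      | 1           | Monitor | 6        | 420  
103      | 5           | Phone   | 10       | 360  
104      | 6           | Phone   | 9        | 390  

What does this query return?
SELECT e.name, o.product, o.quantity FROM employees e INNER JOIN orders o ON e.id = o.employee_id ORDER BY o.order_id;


Joining employees.id = orders.employee_id:
  employee Iris (id=2) -> order Camera
  employee Pete (id=3) -> order Tablet
  employee Nate (id=1) -> order Monitor
  employee Olivia (id=5) -> order Phone
  employee Rosa (id=6) -> order Phone


5 rows:
Iris, Camera, 5
Pete, Tablet, 1
Nate, Monitor, 6
Olivia, Phone, 10
Rosa, Phone, 9


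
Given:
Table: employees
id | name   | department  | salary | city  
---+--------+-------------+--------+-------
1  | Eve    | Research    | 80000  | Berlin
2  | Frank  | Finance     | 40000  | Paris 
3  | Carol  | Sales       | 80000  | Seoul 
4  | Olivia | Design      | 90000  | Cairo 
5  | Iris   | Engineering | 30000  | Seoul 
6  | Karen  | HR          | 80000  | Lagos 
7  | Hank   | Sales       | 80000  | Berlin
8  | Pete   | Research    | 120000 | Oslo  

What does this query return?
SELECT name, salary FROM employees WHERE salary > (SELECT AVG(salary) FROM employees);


Subquery: AVG(salary) = 75000.0
Filtering: salary > 75000.0
  Eve (80000) -> MATCH
  Carol (80000) -> MATCH
  Olivia (90000) -> MATCH
  Karen (80000) -> MATCH
  Hank (80000) -> MATCH
  Pete (120000) -> MATCH


6 rows:
Eve, 80000
Carol, 80000
Olivia, 90000
Karen, 80000
Hank, 80000
Pete, 120000


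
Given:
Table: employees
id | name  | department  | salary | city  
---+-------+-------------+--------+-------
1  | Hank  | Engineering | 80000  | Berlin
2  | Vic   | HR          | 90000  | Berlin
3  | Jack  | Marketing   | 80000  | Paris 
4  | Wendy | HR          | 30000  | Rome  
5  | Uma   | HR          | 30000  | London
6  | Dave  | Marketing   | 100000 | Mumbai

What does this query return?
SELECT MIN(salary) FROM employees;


Salaries: 80000, 90000, 80000, 30000, 30000, 100000
MIN = 30000

30000


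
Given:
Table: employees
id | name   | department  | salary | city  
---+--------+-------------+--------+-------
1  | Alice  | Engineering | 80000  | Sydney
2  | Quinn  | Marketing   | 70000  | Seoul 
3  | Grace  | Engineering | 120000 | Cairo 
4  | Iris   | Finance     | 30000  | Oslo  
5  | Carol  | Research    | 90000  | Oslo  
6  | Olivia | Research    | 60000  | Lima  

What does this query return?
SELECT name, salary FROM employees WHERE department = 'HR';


Filtering: department = 'HR'
Matching rows: 0

Empty result set (0 rows)


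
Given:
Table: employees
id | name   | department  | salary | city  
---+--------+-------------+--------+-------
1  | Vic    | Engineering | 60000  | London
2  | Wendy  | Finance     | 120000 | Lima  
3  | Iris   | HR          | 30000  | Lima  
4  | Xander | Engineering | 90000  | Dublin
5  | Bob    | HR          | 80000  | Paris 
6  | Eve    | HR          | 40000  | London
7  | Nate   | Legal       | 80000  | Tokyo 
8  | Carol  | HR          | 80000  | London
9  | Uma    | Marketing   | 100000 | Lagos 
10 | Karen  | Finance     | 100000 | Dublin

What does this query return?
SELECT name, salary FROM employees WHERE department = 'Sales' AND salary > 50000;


Filtering: department = 'Sales' AND salary > 50000
Matching: 0 rows

Empty result set (0 rows)


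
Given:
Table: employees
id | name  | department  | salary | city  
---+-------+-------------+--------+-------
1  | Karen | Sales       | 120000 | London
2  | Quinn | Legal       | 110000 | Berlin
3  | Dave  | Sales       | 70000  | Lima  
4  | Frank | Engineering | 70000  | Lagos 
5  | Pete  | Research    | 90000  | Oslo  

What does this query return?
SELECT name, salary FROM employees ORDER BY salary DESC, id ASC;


Sorting by salary DESC, then id ASC for ties

5 rows:
Karen, 120000
Quinn, 110000
Pete, 90000
Dave, 70000
Frank, 70000


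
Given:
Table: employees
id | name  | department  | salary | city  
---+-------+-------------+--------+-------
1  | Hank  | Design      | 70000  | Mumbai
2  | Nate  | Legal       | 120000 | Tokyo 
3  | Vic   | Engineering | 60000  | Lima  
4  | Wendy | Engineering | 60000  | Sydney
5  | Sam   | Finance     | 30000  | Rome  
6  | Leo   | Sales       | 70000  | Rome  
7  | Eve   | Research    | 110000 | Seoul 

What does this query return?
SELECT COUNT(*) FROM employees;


COUNT(*) counts all rows

7


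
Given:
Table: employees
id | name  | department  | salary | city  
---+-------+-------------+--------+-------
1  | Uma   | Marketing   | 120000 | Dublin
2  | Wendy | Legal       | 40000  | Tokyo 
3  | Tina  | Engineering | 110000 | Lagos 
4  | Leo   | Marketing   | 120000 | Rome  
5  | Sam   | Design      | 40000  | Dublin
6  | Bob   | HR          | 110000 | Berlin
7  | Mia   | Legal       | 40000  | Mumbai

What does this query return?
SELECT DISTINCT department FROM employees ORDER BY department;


All 'department' values (row order): Marketing, Legal, Engineering, Marketing, Design, HR, Legal
Removing duplicates leaves 5 unique value(s).

5 values:
Design
Engineering
HR
Legal
Marketing


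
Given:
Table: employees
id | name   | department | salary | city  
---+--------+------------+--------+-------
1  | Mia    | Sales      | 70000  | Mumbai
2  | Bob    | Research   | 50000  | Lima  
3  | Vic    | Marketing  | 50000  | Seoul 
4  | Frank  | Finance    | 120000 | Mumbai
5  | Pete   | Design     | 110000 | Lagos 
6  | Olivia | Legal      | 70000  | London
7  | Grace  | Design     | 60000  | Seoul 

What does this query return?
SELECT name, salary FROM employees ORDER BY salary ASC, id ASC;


Sorting by salary ASC, then id ASC for ties

7 rows:
Bob, 50000
Vic, 50000
Grace, 60000
Mia, 70000
Olivia, 70000
Pete, 110000
Frank, 120000


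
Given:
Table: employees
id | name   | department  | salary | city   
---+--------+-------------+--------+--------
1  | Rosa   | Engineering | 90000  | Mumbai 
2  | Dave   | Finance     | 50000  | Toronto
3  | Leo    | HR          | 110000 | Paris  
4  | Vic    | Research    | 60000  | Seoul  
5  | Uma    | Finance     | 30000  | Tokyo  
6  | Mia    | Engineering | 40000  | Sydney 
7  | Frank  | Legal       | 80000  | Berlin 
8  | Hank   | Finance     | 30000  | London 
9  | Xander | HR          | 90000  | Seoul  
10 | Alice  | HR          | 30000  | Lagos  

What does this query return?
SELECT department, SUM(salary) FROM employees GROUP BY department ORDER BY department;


Summing salary within each department:
  Engineering: 90000 + 40000 = 130000
  Finance: 50000 + 30000 + 30000 = 110000
  HR: 110000 + 90000 + 30000 = 230000
  Legal: 80000 = 80000
  Research: 60000 = 60000


5 groups:
Engineering, 130000
Finance, 110000
HR, 230000
Legal, 80000
Research, 60000


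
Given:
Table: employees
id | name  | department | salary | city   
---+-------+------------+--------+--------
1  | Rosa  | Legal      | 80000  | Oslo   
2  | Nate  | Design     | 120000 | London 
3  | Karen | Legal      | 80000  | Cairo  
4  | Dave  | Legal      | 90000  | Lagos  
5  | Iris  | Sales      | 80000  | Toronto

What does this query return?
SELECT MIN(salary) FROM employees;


Salaries: 80000, 120000, 80000, 90000, 80000
MIN = 80000

80000


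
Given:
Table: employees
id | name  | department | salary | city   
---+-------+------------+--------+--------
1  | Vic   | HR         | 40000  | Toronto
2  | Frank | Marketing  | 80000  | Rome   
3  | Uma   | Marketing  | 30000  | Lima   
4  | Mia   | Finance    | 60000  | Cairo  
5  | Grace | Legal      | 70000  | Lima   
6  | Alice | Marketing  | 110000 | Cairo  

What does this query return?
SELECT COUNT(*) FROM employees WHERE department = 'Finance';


Counting rows where department = 'Finance'
  Mia -> MATCH


1


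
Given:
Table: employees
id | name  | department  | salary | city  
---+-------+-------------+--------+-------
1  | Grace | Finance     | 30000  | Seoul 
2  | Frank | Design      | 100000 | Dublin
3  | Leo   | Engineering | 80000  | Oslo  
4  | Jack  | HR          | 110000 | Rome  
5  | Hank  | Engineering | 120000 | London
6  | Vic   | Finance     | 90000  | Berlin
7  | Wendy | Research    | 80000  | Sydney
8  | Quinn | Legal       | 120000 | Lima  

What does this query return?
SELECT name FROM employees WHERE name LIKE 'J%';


LIKE 'J%' matches names starting with 'J'
Matching: 1

1 rows:
Jack


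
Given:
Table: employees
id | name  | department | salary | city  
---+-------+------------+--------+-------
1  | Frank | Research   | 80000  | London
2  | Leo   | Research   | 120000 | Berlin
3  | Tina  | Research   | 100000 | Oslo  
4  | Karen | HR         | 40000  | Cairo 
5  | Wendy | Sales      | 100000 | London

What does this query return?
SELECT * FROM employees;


SELECT * returns all 5 rows with all columns

5 rows:
1, Frank, Research, 80000, London
2, Leo, Research, 120000, Berlin
3, Tina, Research, 100000, Oslo
4, Karen, HR, 40000, Cairo
5, Wendy, Sales, 100000, London


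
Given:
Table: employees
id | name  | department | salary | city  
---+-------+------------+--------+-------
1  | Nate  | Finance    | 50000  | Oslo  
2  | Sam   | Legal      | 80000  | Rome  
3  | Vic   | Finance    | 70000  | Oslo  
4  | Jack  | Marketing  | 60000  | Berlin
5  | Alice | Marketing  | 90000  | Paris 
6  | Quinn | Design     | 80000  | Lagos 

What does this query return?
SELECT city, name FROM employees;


Projecting columns: city, name

6 rows:
Oslo, Nate
Rome, Sam
Oslo, Vic
Berlin, Jack
Paris, Alice
Lagos, Quinn


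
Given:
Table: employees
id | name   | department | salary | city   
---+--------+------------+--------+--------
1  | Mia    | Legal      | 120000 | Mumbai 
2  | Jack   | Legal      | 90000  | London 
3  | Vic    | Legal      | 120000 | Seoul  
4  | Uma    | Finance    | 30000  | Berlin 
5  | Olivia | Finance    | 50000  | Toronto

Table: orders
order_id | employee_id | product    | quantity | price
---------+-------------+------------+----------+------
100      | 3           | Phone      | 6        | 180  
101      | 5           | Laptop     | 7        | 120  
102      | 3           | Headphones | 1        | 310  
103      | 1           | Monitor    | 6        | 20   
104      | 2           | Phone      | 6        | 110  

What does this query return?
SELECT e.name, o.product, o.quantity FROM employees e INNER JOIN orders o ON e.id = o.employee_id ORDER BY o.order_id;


Joining employees.id = orders.employee_id:
  employee Vic (id=3) -> order Phone
  employee Olivia (id=5) -> order Laptop
  employee Vic (id=3) -> order Headphones
  employee Mia (id=1) -> order Monitor
  employee Jack (id=2) -> order Phone


5 rows:
Vic, Phone, 6
Olivia, Laptop, 7
Vic, Headphones, 1
Mia, Monitor, 6
Jack, Phone, 6


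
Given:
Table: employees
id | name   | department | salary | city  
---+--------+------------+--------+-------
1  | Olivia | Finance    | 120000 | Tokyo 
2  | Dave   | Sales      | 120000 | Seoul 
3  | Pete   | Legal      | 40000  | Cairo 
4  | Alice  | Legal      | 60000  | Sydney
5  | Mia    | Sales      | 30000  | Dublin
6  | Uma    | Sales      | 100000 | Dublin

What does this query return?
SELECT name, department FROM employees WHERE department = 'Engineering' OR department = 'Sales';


Filtering: department = 'Engineering' OR 'Sales'
Matching: 3 rows

3 rows:
Dave, Sales
Mia, Sales
Uma, Sales


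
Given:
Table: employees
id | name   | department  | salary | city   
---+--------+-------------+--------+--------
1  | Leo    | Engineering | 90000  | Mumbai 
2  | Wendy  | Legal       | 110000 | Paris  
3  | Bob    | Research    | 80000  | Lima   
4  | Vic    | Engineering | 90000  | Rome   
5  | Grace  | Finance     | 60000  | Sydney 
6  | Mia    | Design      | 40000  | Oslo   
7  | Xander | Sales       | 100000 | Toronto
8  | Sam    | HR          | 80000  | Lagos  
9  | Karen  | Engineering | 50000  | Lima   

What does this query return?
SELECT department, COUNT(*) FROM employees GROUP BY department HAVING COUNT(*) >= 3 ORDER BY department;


Groups with count >= 3:
  Engineering: 3 -> PASS
  Design: 1 -> filtered out
  Finance: 1 -> filtered out
  HR: 1 -> filtered out
  Legal: 1 -> filtered out
  Research: 1 -> filtered out
  Sales: 1 -> filtered out


1 groups:
Engineering, 3


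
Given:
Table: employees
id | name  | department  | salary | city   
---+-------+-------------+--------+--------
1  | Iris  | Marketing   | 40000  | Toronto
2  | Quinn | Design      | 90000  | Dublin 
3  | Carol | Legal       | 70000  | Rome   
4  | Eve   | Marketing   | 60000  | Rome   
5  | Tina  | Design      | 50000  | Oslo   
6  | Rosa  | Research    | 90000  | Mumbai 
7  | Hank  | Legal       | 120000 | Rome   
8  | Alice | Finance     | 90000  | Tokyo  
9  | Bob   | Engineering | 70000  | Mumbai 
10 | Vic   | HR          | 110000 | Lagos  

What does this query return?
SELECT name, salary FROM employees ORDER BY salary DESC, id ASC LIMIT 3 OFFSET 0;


Sort by salary DESC (id ASC tiebreak), then skip 0 and take 3
Rows 1 through 3

3 rows:
Hank, 120000
Vic, 110000
Quinn, 90000


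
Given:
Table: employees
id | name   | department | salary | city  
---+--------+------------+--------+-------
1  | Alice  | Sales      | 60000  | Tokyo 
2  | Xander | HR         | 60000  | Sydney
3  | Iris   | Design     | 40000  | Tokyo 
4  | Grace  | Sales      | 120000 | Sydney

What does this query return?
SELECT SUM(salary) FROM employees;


SUM(salary) = 60000 + 60000 + 40000 + 120000 = 280000

280000


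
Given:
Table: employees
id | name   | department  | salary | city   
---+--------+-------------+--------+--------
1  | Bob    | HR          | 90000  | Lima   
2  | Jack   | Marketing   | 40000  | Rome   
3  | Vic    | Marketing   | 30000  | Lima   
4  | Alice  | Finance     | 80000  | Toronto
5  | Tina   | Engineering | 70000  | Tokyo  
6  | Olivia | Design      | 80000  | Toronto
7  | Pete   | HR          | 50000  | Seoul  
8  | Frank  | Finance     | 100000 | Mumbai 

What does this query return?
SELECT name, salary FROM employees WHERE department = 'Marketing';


Filtering: department = 'Marketing'
Matching rows: 2

2 rows:
Jack, 40000
Vic, 30000


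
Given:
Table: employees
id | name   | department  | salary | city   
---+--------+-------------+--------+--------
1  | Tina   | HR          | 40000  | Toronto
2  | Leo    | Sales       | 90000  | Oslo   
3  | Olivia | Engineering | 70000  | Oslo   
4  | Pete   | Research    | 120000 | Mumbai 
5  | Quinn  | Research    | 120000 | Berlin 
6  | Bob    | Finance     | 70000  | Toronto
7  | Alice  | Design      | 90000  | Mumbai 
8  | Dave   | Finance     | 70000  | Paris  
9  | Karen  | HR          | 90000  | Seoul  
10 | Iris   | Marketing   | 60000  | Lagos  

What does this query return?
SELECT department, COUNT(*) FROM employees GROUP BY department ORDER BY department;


Assigning each row to its department group:
  Tina -> HR
  Leo -> Sales
  Olivia -> Engineering
  Pete -> Research
  Quinn -> Research
  Bob -> Finance
  Alice -> Design
  Dave -> Finance
  Karen -> HR
  Iris -> Marketing


7 groups:
Design, 1
Engineering, 1
Finance, 2
HR, 2
Marketing, 1
Research, 2
Sales, 1


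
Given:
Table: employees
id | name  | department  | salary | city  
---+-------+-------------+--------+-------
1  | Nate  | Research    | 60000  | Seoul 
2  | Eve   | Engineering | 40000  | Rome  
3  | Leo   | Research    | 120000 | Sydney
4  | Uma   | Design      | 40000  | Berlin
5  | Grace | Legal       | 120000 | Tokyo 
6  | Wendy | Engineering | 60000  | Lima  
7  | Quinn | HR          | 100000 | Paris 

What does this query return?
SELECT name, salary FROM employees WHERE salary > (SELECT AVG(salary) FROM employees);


Subquery: AVG(salary) = 77142.86
Filtering: salary > 77142.86
  Leo (120000) -> MATCH
  Grace (120000) -> MATCH
  Quinn (100000) -> MATCH


3 rows:
Leo, 120000
Grace, 120000
Quinn, 100000


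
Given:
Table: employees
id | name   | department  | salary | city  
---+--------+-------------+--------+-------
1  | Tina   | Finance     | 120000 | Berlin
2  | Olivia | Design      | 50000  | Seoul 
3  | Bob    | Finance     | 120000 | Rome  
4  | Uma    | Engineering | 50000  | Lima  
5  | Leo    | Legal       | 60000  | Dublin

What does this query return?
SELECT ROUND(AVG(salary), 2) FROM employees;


SUM(salary) = 400000
COUNT = 5
ROUND(AVG, 2) = ROUND(400000 / 5, 2) = 80000.0

80000.0


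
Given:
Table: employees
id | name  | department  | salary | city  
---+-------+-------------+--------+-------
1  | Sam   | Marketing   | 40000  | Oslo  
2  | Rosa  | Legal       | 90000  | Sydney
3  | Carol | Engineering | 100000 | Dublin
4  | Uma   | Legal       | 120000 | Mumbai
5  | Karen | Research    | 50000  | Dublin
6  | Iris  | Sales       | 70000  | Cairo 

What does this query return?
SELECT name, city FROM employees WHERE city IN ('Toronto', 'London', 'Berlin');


Filtering: city IN ('Toronto', 'London', 'Berlin')
Matching: 0 rows

Empty result set (0 rows)


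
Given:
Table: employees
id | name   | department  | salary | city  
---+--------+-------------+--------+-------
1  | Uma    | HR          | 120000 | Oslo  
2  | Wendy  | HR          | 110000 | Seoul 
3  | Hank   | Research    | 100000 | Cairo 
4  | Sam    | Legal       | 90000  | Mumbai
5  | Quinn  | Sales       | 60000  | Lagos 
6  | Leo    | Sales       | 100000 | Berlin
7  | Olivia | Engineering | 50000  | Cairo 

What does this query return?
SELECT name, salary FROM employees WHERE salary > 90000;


Filtering: salary > 90000
Matching: 4 rows

4 rows:
Uma, 120000
Wendy, 110000
Hank, 100000
Leo, 100000


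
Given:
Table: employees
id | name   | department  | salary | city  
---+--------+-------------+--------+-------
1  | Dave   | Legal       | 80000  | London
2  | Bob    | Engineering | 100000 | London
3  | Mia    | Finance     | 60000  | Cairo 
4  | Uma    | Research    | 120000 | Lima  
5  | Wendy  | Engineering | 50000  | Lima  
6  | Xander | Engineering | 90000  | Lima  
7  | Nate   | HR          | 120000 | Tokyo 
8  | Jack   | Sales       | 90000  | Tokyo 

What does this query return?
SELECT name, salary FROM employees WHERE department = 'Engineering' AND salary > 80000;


Filtering: department = 'Engineering' AND salary > 80000
Matching: 2 rows

2 rows:
Bob, 100000
Xander, 90000


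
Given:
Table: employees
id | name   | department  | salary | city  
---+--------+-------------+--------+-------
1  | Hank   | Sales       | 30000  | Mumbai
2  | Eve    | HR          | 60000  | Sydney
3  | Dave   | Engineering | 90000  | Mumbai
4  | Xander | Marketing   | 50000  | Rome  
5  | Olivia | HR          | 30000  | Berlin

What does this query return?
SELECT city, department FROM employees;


Projecting columns: city, department

5 rows:
Mumbai, Sales
Sydney, HR
Mumbai, Engineering
Rome, Marketing
Berlin, HR


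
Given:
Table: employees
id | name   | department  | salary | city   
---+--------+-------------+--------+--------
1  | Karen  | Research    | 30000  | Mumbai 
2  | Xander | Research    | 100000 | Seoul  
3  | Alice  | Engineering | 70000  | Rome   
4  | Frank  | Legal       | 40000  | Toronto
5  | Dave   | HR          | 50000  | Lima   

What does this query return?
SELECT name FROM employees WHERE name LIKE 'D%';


LIKE 'D%' matches names starting with 'D'
Matching: 1

1 rows:
Dave


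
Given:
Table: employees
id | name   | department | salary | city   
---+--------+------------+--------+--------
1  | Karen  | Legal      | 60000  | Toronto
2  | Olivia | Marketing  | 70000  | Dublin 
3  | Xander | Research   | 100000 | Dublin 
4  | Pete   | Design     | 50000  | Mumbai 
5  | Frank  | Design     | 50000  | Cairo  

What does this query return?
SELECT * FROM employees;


SELECT * returns all 5 rows with all columns

5 rows:
1, Karen, Legal, 60000, Toronto
2, Olivia, Marketing, 70000, Dublin
3, Xander, Research, 100000, Dublin
4, Pete, Design, 50000, Mumbai
5, Frank, Design, 50000, Cairo


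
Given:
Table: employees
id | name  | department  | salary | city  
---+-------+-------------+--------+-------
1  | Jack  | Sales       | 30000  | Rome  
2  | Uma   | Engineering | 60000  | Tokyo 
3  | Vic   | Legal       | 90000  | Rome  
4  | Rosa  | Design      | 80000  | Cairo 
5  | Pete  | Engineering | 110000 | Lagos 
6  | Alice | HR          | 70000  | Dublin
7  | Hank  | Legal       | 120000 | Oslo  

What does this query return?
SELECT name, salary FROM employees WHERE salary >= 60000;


Filtering: salary >= 60000
Matching: 6 rows

6 rows:
Uma, 60000
Vic, 90000
Rosa, 80000
Pete, 110000
Alice, 70000
Hank, 120000


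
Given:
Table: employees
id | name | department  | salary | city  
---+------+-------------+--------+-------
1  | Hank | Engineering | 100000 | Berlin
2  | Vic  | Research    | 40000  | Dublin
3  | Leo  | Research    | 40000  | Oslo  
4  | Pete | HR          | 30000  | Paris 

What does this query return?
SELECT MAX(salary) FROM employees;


Salaries: 100000, 40000, 40000, 30000
MAX = 100000

100000


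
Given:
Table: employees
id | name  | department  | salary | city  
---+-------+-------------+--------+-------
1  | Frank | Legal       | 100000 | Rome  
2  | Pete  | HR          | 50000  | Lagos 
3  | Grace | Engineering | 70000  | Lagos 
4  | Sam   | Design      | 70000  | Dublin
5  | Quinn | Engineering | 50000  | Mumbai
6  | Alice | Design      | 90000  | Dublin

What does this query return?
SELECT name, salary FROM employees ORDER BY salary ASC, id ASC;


Sorting by salary ASC, then id ASC for ties

6 rows:
Pete, 50000
Quinn, 50000
Grace, 70000
Sam, 70000
Alice, 90000
Frank, 100000


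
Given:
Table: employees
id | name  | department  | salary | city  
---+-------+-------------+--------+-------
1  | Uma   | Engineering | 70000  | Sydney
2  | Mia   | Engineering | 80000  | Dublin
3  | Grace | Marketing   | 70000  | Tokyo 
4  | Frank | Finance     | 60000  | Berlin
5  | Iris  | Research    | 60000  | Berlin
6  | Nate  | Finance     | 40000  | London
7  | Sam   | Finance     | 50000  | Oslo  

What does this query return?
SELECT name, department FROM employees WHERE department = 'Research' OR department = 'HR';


Filtering: department = 'Research' OR 'HR'
Matching: 1 rows

1 rows:
Iris, Research


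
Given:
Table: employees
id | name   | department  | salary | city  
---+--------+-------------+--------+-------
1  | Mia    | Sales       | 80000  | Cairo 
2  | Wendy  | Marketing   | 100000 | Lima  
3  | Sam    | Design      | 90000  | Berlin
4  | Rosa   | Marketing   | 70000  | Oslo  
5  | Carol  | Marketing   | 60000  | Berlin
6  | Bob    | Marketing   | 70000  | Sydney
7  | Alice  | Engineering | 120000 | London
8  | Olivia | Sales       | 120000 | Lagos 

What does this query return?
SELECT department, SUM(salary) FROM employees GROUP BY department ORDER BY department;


Summing salary within each department:
  Design: 90000 = 90000
  Engineering: 120000 = 120000
  Marketing: 100000 + 70000 + 60000 + 70000 = 300000
  Sales: 80000 + 120000 = 200000


4 groups:
Design, 90000
Engineering, 120000
Marketing, 300000
Sales, 200000


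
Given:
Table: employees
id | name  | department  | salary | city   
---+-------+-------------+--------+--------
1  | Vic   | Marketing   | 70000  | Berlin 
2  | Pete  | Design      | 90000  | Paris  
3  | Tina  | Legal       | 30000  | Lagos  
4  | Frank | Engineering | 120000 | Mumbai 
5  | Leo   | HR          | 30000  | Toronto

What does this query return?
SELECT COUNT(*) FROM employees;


COUNT(*) counts all rows

5


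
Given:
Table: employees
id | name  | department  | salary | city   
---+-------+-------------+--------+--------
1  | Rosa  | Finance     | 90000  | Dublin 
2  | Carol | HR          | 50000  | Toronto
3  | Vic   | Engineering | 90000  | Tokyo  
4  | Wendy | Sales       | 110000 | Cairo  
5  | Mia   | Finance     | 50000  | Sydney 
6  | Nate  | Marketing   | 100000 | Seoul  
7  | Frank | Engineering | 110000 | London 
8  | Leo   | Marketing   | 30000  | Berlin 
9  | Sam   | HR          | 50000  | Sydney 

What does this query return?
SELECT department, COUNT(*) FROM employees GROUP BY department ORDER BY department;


Assigning each row to its department group:
  Rosa -> Finance
  Carol -> HR
  Vic -> Engineering
  Wendy -> Sales
  Mia -> Finance
  Nate -> Marketing
  Frank -> Engineering
  Leo -> Marketing
  Sam -> HR


5 groups:
Engineering, 2
Finance, 2
HR, 2
Marketing, 2
Sales, 1


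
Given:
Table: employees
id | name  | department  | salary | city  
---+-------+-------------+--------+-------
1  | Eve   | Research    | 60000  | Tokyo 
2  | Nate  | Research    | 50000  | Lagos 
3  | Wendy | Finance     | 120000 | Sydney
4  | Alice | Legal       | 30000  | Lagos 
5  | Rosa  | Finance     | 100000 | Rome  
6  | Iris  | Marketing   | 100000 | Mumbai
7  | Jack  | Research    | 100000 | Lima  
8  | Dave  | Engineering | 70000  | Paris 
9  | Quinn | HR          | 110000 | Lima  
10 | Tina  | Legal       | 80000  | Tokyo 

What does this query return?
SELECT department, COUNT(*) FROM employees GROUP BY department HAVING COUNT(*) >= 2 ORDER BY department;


Groups with count >= 2:
  Finance: 2 -> PASS
  Legal: 2 -> PASS
  Research: 3 -> PASS
  Engineering: 1 -> filtered out
  HR: 1 -> filtered out
  Marketing: 1 -> filtered out


3 groups:
Finance, 2
Legal, 2
Research, 3


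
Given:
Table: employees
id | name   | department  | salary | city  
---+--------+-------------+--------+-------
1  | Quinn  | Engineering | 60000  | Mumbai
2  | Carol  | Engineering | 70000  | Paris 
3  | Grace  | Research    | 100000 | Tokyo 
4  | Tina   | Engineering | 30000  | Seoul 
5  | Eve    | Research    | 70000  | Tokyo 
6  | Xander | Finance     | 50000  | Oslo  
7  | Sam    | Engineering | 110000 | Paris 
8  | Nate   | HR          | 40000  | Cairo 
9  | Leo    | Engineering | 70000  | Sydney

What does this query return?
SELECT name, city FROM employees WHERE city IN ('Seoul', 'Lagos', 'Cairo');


Filtering: city IN ('Seoul', 'Lagos', 'Cairo')
Matching: 2 rows

2 rows:
Tina, Seoul
Nate, Cairo


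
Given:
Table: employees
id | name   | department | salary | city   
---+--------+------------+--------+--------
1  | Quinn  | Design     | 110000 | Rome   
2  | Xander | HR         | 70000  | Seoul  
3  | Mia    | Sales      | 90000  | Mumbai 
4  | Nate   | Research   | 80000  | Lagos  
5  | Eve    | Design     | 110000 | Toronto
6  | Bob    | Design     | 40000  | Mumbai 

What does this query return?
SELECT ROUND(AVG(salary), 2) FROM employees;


SUM(salary) = 500000
COUNT = 6
ROUND(AVG, 2) = ROUND(500000 / 6, 2) = 83333.33

83333.33


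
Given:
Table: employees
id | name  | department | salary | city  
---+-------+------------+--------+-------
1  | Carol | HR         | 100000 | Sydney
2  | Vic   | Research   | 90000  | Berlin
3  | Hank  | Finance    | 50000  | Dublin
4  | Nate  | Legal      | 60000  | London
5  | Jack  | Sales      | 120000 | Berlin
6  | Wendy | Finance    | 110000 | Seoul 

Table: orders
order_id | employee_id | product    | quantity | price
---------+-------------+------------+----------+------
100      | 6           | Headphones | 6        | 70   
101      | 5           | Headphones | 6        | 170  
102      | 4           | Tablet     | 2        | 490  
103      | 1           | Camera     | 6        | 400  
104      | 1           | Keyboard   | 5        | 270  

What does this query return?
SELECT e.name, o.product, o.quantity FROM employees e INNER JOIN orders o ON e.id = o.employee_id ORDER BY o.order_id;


Joining employees.id = orders.employee_id:
  employee Wendy (id=6) -> order Headphones
  employee Jack (id=5) -> order Headphones
  employee Nate (id=4) -> order Tablet
  employee Carol (id=1) -> order Camera
  employee Carol (id=1) -> order Keyboard


5 rows:
Wendy, Headphones, 6
Jack, Headphones, 6
Nate, Tablet, 2
Carol, Camera, 6
Carol, Keyboard, 5


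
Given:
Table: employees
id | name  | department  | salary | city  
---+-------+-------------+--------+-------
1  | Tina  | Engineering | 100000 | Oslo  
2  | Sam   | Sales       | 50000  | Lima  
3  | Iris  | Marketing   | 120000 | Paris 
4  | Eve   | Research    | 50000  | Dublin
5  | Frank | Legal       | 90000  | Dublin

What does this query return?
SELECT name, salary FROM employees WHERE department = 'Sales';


Filtering: department = 'Sales'
Matching rows: 1

1 rows:
Sam, 50000


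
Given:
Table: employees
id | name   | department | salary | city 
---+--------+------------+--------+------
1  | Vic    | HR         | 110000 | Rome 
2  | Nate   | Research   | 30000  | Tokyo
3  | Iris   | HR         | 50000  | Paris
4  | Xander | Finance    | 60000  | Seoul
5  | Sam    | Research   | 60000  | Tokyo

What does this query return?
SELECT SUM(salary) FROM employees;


SUM(salary) = 110000 + 30000 + 50000 + 60000 + 60000 = 310000

310000


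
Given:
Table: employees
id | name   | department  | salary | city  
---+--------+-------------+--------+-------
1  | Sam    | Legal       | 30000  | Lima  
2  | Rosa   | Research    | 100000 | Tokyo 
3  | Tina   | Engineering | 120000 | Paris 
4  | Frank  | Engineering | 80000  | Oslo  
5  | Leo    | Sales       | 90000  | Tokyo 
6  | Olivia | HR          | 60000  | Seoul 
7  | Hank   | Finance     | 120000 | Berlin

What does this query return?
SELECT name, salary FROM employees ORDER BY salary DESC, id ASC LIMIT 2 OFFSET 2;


Sort by salary DESC (id ASC tiebreak), then skip 2 and take 2
Rows 3 through 4

2 rows:
Rosa, 100000
Leo, 90000


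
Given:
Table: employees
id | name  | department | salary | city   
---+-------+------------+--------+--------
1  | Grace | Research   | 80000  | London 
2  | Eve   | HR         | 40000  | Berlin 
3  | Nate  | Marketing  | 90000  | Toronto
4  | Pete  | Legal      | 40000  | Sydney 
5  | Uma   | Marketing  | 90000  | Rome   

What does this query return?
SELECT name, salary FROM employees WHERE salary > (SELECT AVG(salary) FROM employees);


Subquery: AVG(salary) = 68000.0
Filtering: salary > 68000.0
  Grace (80000) -> MATCH
  Nate (90000) -> MATCH
  Uma (90000) -> MATCH


3 rows:
Grace, 80000
Nate, 90000
Uma, 90000
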